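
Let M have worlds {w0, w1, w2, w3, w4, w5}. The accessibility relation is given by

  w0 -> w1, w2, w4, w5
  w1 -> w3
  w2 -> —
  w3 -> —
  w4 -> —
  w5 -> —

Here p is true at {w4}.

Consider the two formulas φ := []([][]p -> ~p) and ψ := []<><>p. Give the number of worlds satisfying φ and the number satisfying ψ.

5 and 4

For []([][]p -> ~p):
w0: successors {w1, w2, w4, w5}; [][]p -> ~p there: w1:T, w2:T, w4:F, w5:T. ✗
w1: successors {w3}; [][]p -> ~p there: w3:T. ✓
w2: no successors, so []([][]p -> ~p) holds vacuously. ✓
w3: no successors, so []([][]p -> ~p) holds vacuously. ✓
w4: no successors, so []([][]p -> ~p) holds vacuously. ✓
w5: no successors, so []([][]p -> ~p) holds vacuously. ✓
— 5 worlds.
For []<><>p:
w0: successors {w1, w2, w4, w5}; <><>p there: w1:F, w2:F, w4:F, w5:F. ✗
w1: successors {w3}; <><>p there: w3:F. ✗
w2: no successors, so []<><>p holds vacuously. ✓
w3: no successors, so []<><>p holds vacuously. ✓
w4: no successors, so []<><>p holds vacuously. ✓
w5: no successors, so []<><>p holds vacuously. ✓
— 4 worlds.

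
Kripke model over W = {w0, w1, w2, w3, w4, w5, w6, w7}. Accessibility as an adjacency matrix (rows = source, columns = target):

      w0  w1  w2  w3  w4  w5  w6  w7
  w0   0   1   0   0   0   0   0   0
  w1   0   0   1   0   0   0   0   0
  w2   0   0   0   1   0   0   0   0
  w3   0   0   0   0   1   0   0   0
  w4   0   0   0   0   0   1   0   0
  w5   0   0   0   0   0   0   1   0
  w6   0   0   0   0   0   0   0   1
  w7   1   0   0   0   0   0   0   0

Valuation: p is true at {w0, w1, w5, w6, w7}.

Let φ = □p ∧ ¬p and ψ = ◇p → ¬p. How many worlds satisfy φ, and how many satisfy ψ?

For □p ∧ ¬p:
w0: □p is T, ¬p is F. ✗
w1: □p is F, ¬p is F. ✗
w2: □p is F, ¬p is T. ✗
w3: □p is F, ¬p is T. ✗
w4: □p is T, ¬p is T. ✓
w5: □p is T, ¬p is F. ✗
w6: □p is T, ¬p is F. ✗
w7: □p is T, ¬p is F. ✗
— 1 world.
For ◇p → ¬p:
w0: ◇p is T, ¬p is F. ✗
w1: ◇p is F, ¬p is F. ✓
w2: ◇p is F, ¬p is T. ✓
w3: ◇p is F, ¬p is T. ✓
w4: ◇p is T, ¬p is T. ✓
w5: ◇p is T, ¬p is F. ✗
w6: ◇p is T, ¬p is F. ✗
w7: ◇p is T, ¬p is F. ✗
— 4 worlds.

1 and 4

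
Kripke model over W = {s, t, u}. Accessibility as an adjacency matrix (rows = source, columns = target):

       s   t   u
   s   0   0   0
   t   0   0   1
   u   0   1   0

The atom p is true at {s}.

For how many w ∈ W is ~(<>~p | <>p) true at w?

s: <>~p | <>p is F. ✓
t: <>~p | <>p is T. ✗
u: <>~p | <>p is T. ✗
Satisfying worlds: {s}.

1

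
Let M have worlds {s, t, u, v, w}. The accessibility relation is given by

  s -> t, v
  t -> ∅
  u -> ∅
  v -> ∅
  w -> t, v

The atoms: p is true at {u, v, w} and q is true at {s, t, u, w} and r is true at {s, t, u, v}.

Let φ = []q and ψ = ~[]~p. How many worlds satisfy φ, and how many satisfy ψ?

3 and 2

For []q:
s: successors {t, v}; q there: t:T, v:F. ✗
t: no successors, so []q holds vacuously. ✓
u: no successors, so []q holds vacuously. ✓
v: no successors, so []q holds vacuously. ✓
w: successors {t, v}; q there: t:T, v:F. ✗
— 3 worlds.
For ~[]~p:
s: []~p is F. ✓
t: []~p is T. ✗
u: []~p is T. ✗
v: []~p is T. ✗
w: []~p is F. ✓
— 2 worlds.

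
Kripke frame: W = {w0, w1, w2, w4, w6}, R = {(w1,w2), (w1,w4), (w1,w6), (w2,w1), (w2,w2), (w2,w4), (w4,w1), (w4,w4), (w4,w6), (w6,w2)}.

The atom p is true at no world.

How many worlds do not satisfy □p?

4

w0: no successors, so □p holds vacuously. ✓
w1: successors {w2, w4, w6}; p there: w2:F, w4:F, w6:F. ✗
w2: successors {w1, w2, w4}; p there: w1:F, w2:F, w4:F. ✗
w4: successors {w1, w4, w6}; p there: w1:F, w4:F, w6:F. ✗
w6: successors {w2}; p there: w2:F. ✗
Satisfying worlds: {w0}.
So □p fails at the other 4 worlds.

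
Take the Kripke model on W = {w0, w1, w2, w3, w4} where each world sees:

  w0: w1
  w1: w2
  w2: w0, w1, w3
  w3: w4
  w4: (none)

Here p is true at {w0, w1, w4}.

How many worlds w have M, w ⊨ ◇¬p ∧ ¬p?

1

w0: ◇¬p is F, ¬p is F. ✗
w1: ◇¬p is T, ¬p is F. ✗
w2: ◇¬p is T, ¬p is T. ✓
w3: ◇¬p is F, ¬p is T. ✗
w4: ◇¬p is F, ¬p is F. ✗
Satisfying worlds: {w2}.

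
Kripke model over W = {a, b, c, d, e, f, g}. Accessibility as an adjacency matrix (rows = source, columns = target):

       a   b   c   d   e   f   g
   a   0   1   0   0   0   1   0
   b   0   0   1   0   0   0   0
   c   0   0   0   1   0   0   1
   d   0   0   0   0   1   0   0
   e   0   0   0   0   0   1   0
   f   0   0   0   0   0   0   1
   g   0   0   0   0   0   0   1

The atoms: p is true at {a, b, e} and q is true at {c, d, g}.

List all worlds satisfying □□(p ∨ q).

a: successors {b, f}; □(p ∨ q) there: b:T, f:T. ✓
b: successors {c}; □(p ∨ q) there: c:T. ✓
c: successors {d, g}; □(p ∨ q) there: d:T, g:T. ✓
d: successors {e}; □(p ∨ q) there: e:F. ✗
e: successors {f}; □(p ∨ q) there: f:T. ✓
f: successors {g}; □(p ∨ q) there: g:T. ✓
g: successors {g}; □(p ∨ q) there: g:T. ✓

{a, b, c, e, f, g}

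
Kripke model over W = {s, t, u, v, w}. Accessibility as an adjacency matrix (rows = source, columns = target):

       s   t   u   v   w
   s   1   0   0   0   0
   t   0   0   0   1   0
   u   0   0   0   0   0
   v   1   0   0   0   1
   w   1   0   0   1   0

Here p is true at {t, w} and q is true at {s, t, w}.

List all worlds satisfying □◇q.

{s, t, u, v, w}

s: successors {s}; ◇q there: s:T. ✓
t: successors {v}; ◇q there: v:T. ✓
u: no successors, so □◇q holds vacuously. ✓
v: successors {s, w}; ◇q there: s:T, w:T. ✓
w: successors {s, v}; ◇q there: s:T, v:T. ✓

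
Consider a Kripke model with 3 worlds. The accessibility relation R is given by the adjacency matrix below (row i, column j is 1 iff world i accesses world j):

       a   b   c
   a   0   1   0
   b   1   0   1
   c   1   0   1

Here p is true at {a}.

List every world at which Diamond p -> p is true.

{a}

a: Diamond p is F, p is T. ✓
b: Diamond p is T, p is F. ✗
c: Diamond p is T, p is F. ✗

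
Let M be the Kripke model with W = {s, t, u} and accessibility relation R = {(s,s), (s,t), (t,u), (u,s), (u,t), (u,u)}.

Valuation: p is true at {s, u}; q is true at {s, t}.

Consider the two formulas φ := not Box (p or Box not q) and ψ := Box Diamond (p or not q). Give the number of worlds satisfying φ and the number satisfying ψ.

For not Box (p or Box not q):
s: Box (p or Box not q) is T. ✗
t: Box (p or Box not q) is T. ✗
u: Box (p or Box not q) is T. ✗
— 0 worlds.
For Box Diamond (p or not q):
s: successors {s, t}; Diamond (p or not q) there: s:T, t:T. ✓
t: successors {u}; Diamond (p or not q) there: u:T. ✓
u: successors {s, t, u}; Diamond (p or not q) there: s:T, t:T, u:T. ✓
— 3 worlds.

0 and 3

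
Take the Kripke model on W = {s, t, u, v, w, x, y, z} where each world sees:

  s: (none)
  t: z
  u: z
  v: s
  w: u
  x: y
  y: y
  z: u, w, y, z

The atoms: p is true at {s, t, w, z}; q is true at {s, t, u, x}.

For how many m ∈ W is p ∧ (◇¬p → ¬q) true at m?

s: p is T, ◇¬p → ¬q is T. ✓
t: p is T, ◇¬p → ¬q is T. ✓
u: p is F, ◇¬p → ¬q is T. ✗
v: p is F, ◇¬p → ¬q is T. ✗
w: p is T, ◇¬p → ¬q is T. ✓
x: p is F, ◇¬p → ¬q is F. ✗
y: p is F, ◇¬p → ¬q is T. ✗
z: p is T, ◇¬p → ¬q is T. ✓
Satisfying worlds: {s, t, w, z}.

4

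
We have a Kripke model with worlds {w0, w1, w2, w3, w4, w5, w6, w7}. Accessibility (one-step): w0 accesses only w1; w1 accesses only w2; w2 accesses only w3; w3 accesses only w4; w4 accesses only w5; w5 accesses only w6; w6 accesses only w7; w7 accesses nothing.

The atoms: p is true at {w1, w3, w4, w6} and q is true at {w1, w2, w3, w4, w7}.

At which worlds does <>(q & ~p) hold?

{w1, w6}

w0: successors {w1}; q & ~p there: w1:F. ✗
w1: successors {w2}; q & ~p there: w2:T. ✓
w2: successors {w3}; q & ~p there: w3:F. ✗
w3: successors {w4}; q & ~p there: w4:F. ✗
w4: successors {w5}; q & ~p there: w5:F. ✗
w5: successors {w6}; q & ~p there: w6:F. ✗
w6: successors {w7}; q & ~p there: w7:T. ✓
w7: no successors, so <>(q & ~p) fails. ✗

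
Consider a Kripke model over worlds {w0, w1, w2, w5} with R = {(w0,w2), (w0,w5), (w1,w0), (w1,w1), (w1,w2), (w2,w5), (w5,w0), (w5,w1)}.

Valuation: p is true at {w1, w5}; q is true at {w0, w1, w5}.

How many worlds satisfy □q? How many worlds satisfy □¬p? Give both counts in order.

2 and 0

For □q:
w0: successors {w2, w5}; q there: w2:F, w5:T. ✗
w1: successors {w0, w1, w2}; q there: w0:T, w1:T, w2:F. ✗
w2: successors {w5}; q there: w5:T. ✓
w5: successors {w0, w1}; q there: w0:T, w1:T. ✓
— 2 worlds.
For □¬p:
w0: successors {w2, w5}; ¬p there: w2:T, w5:F. ✗
w1: successors {w0, w1, w2}; ¬p there: w0:T, w1:F, w2:T. ✗
w2: successors {w5}; ¬p there: w5:F. ✗
w5: successors {w0, w1}; ¬p there: w0:T, w1:F. ✗
— 0 worlds.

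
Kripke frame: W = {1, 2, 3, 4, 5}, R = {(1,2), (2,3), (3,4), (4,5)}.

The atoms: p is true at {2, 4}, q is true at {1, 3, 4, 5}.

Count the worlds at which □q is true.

1: successors {2}; q there: 2:F. ✗
2: successors {3}; q there: 3:T. ✓
3: successors {4}; q there: 4:T. ✓
4: successors {5}; q there: 5:T. ✓
5: no successors, so □q holds vacuously. ✓
Satisfying worlds: {2, 3, 4, 5}.

4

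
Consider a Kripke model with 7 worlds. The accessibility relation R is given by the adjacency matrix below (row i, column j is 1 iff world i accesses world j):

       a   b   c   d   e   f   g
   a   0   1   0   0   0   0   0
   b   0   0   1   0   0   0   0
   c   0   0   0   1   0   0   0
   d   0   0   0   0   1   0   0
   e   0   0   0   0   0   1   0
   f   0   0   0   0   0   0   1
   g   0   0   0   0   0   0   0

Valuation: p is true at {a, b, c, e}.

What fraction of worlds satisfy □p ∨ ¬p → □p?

6/7

a: □p ∨ ¬p is T, □p is T. ✓
b: □p ∨ ¬p is T, □p is T. ✓
c: □p ∨ ¬p is F, □p is F. ✓
d: □p ∨ ¬p is T, □p is T. ✓
e: □p ∨ ¬p is F, □p is F. ✓
f: □p ∨ ¬p is T, □p is F. ✗
g: □p ∨ ¬p is T, □p is T. ✓
That's 6 of 7 worlds, so 6/7.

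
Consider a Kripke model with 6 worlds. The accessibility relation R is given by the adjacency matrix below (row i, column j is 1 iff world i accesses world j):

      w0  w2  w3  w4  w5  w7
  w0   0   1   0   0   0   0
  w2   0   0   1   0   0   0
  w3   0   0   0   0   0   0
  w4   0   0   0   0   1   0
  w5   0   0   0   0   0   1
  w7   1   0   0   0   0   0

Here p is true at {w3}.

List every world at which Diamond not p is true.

w0: successors {w2}; not p there: w2:T. ✓
w2: successors {w3}; not p there: w3:F. ✗
w3: no successors, so Diamond not p fails. ✗
w4: successors {w5}; not p there: w5:T. ✓
w5: successors {w7}; not p there: w7:T. ✓
w7: successors {w0}; not p there: w0:T. ✓

{w0, w4, w5, w7}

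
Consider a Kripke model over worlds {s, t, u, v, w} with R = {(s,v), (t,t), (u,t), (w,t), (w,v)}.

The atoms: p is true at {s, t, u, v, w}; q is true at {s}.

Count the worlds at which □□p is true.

5

s: successors {v}; □p there: v:T. ✓
t: successors {t}; □p there: t:T. ✓
u: successors {t}; □p there: t:T. ✓
v: no successors, so □□p holds vacuously. ✓
w: successors {t, v}; □p there: t:T, v:T. ✓
Satisfying worlds: {s, t, u, v, w}.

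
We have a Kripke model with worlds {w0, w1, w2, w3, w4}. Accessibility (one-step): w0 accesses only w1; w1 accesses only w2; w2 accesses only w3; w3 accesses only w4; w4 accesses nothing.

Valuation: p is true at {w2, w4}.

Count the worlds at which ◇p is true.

w0: successors {w1}; p there: w1:F. ✗
w1: successors {w2}; p there: w2:T. ✓
w2: successors {w3}; p there: w3:F. ✗
w3: successors {w4}; p there: w4:T. ✓
w4: no successors, so ◇p fails. ✗
Satisfying worlds: {w1, w3}.

2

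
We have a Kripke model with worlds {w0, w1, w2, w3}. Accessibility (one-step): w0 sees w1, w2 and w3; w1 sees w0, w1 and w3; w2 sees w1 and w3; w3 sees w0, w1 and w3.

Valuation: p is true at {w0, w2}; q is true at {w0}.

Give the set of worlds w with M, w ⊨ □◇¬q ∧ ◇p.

w0: □◇¬q is T, ◇p is T. ✓
w1: □◇¬q is T, ◇p is T. ✓
w2: □◇¬q is T, ◇p is F. ✗
w3: □◇¬q is T, ◇p is T. ✓

{w0, w1, w3}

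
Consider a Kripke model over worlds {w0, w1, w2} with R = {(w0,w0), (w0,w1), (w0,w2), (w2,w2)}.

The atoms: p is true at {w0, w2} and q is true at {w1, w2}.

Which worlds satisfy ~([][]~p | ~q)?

{w2}

w0: [][]~p | ~q is T. ✗
w1: [][]~p | ~q is T. ✗
w2: [][]~p | ~q is F. ✓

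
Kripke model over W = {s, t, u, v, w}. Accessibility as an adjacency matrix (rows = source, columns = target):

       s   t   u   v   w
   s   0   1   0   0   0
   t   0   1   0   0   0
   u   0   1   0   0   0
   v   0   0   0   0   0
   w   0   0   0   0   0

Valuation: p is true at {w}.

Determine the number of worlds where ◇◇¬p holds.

3

s: successors {t}; ◇¬p there: t:T. ✓
t: successors {t}; ◇¬p there: t:T. ✓
u: successors {t}; ◇¬p there: t:T. ✓
v: no successors, so ◇◇¬p fails. ✗
w: no successors, so ◇◇¬p fails. ✗
Satisfying worlds: {s, t, u}.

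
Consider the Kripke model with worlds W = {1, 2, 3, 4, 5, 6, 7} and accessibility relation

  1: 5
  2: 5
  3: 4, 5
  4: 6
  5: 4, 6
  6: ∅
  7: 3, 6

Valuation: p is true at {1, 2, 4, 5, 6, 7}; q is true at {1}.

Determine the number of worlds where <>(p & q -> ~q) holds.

1: successors {5}; p & q -> ~q there: 5:T. ✓
2: successors {5}; p & q -> ~q there: 5:T. ✓
3: successors {4, 5}; p & q -> ~q there: 4:T, 5:T. ✓
4: successors {6}; p & q -> ~q there: 6:T. ✓
5: successors {4, 6}; p & q -> ~q there: 4:T, 6:T. ✓
6: no successors, so <>(p & q -> ~q) fails. ✗
7: successors {3, 6}; p & q -> ~q there: 3:T, 6:T. ✓
Satisfying worlds: {1, 2, 3, 4, 5, 7}.

6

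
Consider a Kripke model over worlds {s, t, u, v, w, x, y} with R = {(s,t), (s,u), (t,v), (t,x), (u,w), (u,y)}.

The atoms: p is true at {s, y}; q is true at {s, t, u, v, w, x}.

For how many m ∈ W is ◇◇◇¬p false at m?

s: successors {t, u}; ◇◇¬p there: t:F, u:F. ✗
t: successors {v, x}; ◇◇¬p there: v:F, x:F. ✗
u: successors {w, y}; ◇◇¬p there: w:F, y:F. ✗
v: no successors, so ◇◇◇¬p fails. ✗
w: no successors, so ◇◇◇¬p fails. ✗
x: no successors, so ◇◇◇¬p fails. ✗
y: no successors, so ◇◇◇¬p fails. ✗
Satisfying worlds: ∅.
So ◇◇◇¬p fails at the other 7 worlds.

7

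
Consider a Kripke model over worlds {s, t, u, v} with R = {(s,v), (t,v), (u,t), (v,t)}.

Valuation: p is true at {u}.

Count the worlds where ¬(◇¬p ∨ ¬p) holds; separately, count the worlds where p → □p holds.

0 and 3

For ¬(◇¬p ∨ ¬p):
s: ◇¬p ∨ ¬p is T. ✗
t: ◇¬p ∨ ¬p is T. ✗
u: ◇¬p ∨ ¬p is T. ✗
v: ◇¬p ∨ ¬p is T. ✗
— 0 worlds.
For p → □p:
s: p is F, □p is F. ✓
t: p is F, □p is F. ✓
u: p is T, □p is F. ✗
v: p is F, □p is F. ✓
— 3 worlds.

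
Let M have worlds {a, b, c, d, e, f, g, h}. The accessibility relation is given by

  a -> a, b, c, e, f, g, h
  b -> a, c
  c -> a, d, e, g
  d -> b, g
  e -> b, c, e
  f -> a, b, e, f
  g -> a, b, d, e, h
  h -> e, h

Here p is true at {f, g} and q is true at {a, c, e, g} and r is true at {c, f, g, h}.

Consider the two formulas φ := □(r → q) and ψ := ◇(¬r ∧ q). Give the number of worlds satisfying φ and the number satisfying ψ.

For □(r → q):
a: successors {a, b, c, e, f, g, h}; r → q there: a:T, b:T, c:T, e:T, f:F, g:T, h:F. ✗
b: successors {a, c}; r → q there: a:T, c:T. ✓
c: successors {a, d, e, g}; r → q there: a:T, d:T, e:T, g:T. ✓
d: successors {b, g}; r → q there: b:T, g:T. ✓
e: successors {b, c, e}; r → q there: b:T, c:T, e:T. ✓
f: successors {a, b, e, f}; r → q there: a:T, b:T, e:T, f:F. ✗
g: successors {a, b, d, e, h}; r → q there: a:T, b:T, d:T, e:T, h:F. ✗
h: successors {e, h}; r → q there: e:T, h:F. ✗
— 4 worlds.
For ◇(¬r ∧ q):
a: successors {a, b, c, e, f, g, h}; ¬r ∧ q there: a:T, b:F, c:F, e:T, f:F, g:F, h:F. ✓
b: successors {a, c}; ¬r ∧ q there: a:T, c:F. ✓
c: successors {a, d, e, g}; ¬r ∧ q there: a:T, d:F, e:T, g:F. ✓
d: successors {b, g}; ¬r ∧ q there: b:F, g:F. ✗
e: successors {b, c, e}; ¬r ∧ q there: b:F, c:F, e:T. ✓
f: successors {a, b, e, f}; ¬r ∧ q there: a:T, b:F, e:T, f:F. ✓
g: successors {a, b, d, e, h}; ¬r ∧ q there: a:T, b:F, d:F, e:T, h:F. ✓
h: successors {e, h}; ¬r ∧ q there: e:T, h:F. ✓
— 7 worlds.

4 and 7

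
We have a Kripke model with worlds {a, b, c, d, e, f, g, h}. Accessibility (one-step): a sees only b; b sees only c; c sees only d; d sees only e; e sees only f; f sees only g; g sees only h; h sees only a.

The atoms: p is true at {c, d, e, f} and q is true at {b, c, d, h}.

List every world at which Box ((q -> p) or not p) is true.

{a, b, c, d, e, f, g, h}

a: successors {b}; (q -> p) or not p there: b:T. ✓
b: successors {c}; (q -> p) or not p there: c:T. ✓
c: successors {d}; (q -> p) or not p there: d:T. ✓
d: successors {e}; (q -> p) or not p there: e:T. ✓
e: successors {f}; (q -> p) or not p there: f:T. ✓
f: successors {g}; (q -> p) or not p there: g:T. ✓
g: successors {h}; (q -> p) or not p there: h:T. ✓
h: successors {a}; (q -> p) or not p there: a:T. ✓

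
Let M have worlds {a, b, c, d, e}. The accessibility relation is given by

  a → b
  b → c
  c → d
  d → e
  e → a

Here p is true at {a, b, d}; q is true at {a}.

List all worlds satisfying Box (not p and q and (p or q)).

a: successors {b}; not p and q and (p or q) there: b:F. ✗
b: successors {c}; not p and q and (p or q) there: c:F. ✗
c: successors {d}; not p and q and (p or q) there: d:F. ✗
d: successors {e}; not p and q and (p or q) there: e:F. ✗
e: successors {a}; not p and q and (p or q) there: a:F. ✗

∅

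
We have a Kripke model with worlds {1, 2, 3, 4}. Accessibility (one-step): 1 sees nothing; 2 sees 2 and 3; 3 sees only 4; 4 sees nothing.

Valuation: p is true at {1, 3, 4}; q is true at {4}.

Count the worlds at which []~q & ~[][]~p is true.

1

1: []~q is T, ~[][]~p is F. ✗
2: []~q is T, ~[][]~p is T. ✓
3: []~q is F, ~[][]~p is F. ✗
4: []~q is T, ~[][]~p is F. ✗
Satisfying worlds: {2}.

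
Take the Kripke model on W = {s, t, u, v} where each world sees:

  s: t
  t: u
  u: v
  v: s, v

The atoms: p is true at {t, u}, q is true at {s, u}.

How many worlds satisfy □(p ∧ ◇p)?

s: successors {t}; p ∧ ◇p there: t:T. ✓
t: successors {u}; p ∧ ◇p there: u:F. ✗
u: successors {v}; p ∧ ◇p there: v:F. ✗
v: successors {s, v}; p ∧ ◇p there: s:F, v:F. ✗
Satisfying worlds: {s}.

1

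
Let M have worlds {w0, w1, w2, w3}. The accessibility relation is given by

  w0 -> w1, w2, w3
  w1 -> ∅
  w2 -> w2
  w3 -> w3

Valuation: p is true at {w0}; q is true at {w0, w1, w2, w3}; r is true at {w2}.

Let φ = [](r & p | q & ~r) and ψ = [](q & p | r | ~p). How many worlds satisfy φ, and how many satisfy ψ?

For [](r & p | q & ~r):
w0: successors {w1, w2, w3}; r & p | q & ~r there: w1:T, w2:F, w3:T. ✗
w1: no successors, so [](r & p | q & ~r) holds vacuously. ✓
w2: successors {w2}; r & p | q & ~r there: w2:F. ✗
w3: successors {w3}; r & p | q & ~r there: w3:T. ✓
— 2 worlds.
For [](q & p | r | ~p):
w0: successors {w1, w2, w3}; q & p | r | ~p there: w1:T, w2:T, w3:T. ✓
w1: no successors, so [](q & p | r | ~p) holds vacuously. ✓
w2: successors {w2}; q & p | r | ~p there: w2:T. ✓
w3: successors {w3}; q & p | r | ~p there: w3:T. ✓
— 4 worlds.

2 and 4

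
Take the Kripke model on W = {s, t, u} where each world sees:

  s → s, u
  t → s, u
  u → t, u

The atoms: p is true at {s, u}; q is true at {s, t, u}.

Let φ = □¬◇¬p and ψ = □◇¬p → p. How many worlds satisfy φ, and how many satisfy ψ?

For □¬◇¬p:
s: successors {s, u}; ¬◇¬p there: s:T, u:F. ✗
t: successors {s, u}; ¬◇¬p there: s:T, u:F. ✗
u: successors {t, u}; ¬◇¬p there: t:T, u:F. ✗
— 0 worlds.
For □◇¬p → p:
s: □◇¬p is F, p is T. ✓
t: □◇¬p is F, p is F. ✓
u: □◇¬p is F, p is T. ✓
— 3 worlds.

0 and 3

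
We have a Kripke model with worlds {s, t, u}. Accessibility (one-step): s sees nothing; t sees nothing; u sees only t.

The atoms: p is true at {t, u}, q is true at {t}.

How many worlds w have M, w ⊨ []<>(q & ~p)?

s: no successors, so []<>(q & ~p) holds vacuously. ✓
t: no successors, so []<>(q & ~p) holds vacuously. ✓
u: successors {t}; <>(q & ~p) there: t:F. ✗
Satisfying worlds: {s, t}.

2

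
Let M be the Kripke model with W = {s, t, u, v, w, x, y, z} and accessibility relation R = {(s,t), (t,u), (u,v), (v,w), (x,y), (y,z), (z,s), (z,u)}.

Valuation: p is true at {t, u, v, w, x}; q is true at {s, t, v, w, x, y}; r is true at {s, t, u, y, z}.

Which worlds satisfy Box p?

{s, t, u, v, w}

s: successors {t}; p there: t:T. ✓
t: successors {u}; p there: u:T. ✓
u: successors {v}; p there: v:T. ✓
v: successors {w}; p there: w:T. ✓
w: no successors, so Box p holds vacuously. ✓
x: successors {y}; p there: y:F. ✗
y: successors {z}; p there: z:F. ✗
z: successors {s, u}; p there: s:F, u:T. ✗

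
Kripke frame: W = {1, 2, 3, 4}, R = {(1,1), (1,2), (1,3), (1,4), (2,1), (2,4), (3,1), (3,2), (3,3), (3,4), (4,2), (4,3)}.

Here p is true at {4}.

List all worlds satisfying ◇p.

1: successors {1, 2, 3, 4}; p there: 1:F, 2:F, 3:F, 4:T. ✓
2: successors {1, 4}; p there: 1:F, 4:T. ✓
3: successors {1, 2, 3, 4}; p there: 1:F, 2:F, 3:F, 4:T. ✓
4: successors {2, 3}; p there: 2:F, 3:F. ✗

{1, 2, 3}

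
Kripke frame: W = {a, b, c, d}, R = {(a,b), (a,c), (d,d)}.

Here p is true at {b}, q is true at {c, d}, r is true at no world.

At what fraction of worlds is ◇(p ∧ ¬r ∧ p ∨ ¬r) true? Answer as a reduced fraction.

1/2

a: successors {b, c}; p ∧ ¬r ∧ p ∨ ¬r there: b:T, c:T. ✓
b: no successors, so ◇(p ∧ ¬r ∧ p ∨ ¬r) fails. ✗
c: no successors, so ◇(p ∧ ¬r ∧ p ∨ ¬r) fails. ✗
d: successors {d}; p ∧ ¬r ∧ p ∨ ¬r there: d:T. ✓
That's 2 of 4 worlds, so 2/4 = 1/2.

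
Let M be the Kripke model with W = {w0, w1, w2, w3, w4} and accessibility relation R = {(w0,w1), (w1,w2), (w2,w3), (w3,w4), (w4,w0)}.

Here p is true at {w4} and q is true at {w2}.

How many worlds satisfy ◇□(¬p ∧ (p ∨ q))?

w0: successors {w1}; □(¬p ∧ (p ∨ q)) there: w1:T. ✓
w1: successors {w2}; □(¬p ∧ (p ∨ q)) there: w2:F. ✗
w2: successors {w3}; □(¬p ∧ (p ∨ q)) there: w3:F. ✗
w3: successors {w4}; □(¬p ∧ (p ∨ q)) there: w4:F. ✗
w4: successors {w0}; □(¬p ∧ (p ∨ q)) there: w0:F. ✗
Satisfying worlds: {w0}.

1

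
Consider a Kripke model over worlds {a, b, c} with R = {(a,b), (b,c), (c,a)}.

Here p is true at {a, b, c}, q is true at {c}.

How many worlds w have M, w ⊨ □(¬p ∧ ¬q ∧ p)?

a: successors {b}; ¬p ∧ ¬q ∧ p there: b:F. ✗
b: successors {c}; ¬p ∧ ¬q ∧ p there: c:F. ✗
c: successors {a}; ¬p ∧ ¬q ∧ p there: a:F. ✗
Satisfying worlds: ∅.

0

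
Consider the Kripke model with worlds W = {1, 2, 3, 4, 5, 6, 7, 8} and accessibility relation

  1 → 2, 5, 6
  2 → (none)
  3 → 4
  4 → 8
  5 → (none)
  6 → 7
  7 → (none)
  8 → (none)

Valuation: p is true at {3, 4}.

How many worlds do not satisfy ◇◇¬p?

1: successors {2, 5, 6}; ◇¬p there: 2:F, 5:F, 6:T. ✓
2: no successors, so ◇◇¬p fails. ✗
3: successors {4}; ◇¬p there: 4:T. ✓
4: successors {8}; ◇¬p there: 8:F. ✗
5: no successors, so ◇◇¬p fails. ✗
6: successors {7}; ◇¬p there: 7:F. ✗
7: no successors, so ◇◇¬p fails. ✗
8: no successors, so ◇◇¬p fails. ✗
Satisfying worlds: {1, 3}.
So ◇◇¬p fails at the other 6 worlds.

6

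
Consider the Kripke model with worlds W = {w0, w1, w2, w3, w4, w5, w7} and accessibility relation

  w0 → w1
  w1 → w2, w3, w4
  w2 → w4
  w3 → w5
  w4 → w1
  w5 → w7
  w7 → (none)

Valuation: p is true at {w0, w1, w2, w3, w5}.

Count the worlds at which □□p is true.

3

w0: successors {w1}; □p there: w1:F. ✗
w1: successors {w2, w3, w4}; □p there: w2:F, w3:T, w4:T. ✗
w2: successors {w4}; □p there: w4:T. ✓
w3: successors {w5}; □p there: w5:F. ✗
w4: successors {w1}; □p there: w1:F. ✗
w5: successors {w7}; □p there: w7:T. ✓
w7: no successors, so □□p holds vacuously. ✓
Satisfying worlds: {w2, w5, w7}.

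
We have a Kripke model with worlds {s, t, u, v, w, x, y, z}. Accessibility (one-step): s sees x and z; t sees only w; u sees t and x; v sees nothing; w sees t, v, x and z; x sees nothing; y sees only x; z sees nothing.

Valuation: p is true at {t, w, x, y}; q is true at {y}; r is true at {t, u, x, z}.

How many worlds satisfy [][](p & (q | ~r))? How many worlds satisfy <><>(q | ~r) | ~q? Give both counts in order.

For [][](p & (q | ~r)):
s: successors {x, z}; [](p & (q | ~r)) there: x:T, z:T. ✓
t: successors {w}; [](p & (q | ~r)) there: w:F. ✗
u: successors {t, x}; [](p & (q | ~r)) there: t:T, x:T. ✓
v: no successors, so [][](p & (q | ~r)) holds vacuously. ✓
w: successors {t, v, x, z}; [](p & (q | ~r)) there: t:T, v:T, x:T, z:T. ✓
x: no successors, so [][](p & (q | ~r)) holds vacuously. ✓
y: successors {x}; [](p & (q | ~r)) there: x:T. ✓
z: no successors, so [][](p & (q | ~r)) holds vacuously. ✓
— 7 worlds.
For <><>(q | ~r) | ~q:
s: <><>(q | ~r) is F, ~q is T. ✓
t: <><>(q | ~r) is T, ~q is T. ✓
u: <><>(q | ~r) is T, ~q is T. ✓
v: <><>(q | ~r) is F, ~q is T. ✓
w: <><>(q | ~r) is T, ~q is T. ✓
x: <><>(q | ~r) is F, ~q is T. ✓
y: <><>(q | ~r) is F, ~q is F. ✗
z: <><>(q | ~r) is F, ~q is T. ✓
— 7 worlds.

7 and 7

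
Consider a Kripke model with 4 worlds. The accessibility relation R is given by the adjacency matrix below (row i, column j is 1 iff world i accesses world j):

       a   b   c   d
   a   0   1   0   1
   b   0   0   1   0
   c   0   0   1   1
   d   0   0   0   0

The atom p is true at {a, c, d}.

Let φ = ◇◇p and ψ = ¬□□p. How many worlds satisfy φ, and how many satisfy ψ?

For ◇◇p:
a: successors {b, d}; ◇p there: b:T, d:F. ✓
b: successors {c}; ◇p there: c:T. ✓
c: successors {c, d}; ◇p there: c:T, d:F. ✓
d: no successors, so ◇◇p fails. ✗
— 3 worlds.
For ¬□□p:
a: □□p is T. ✗
b: □□p is T. ✗
c: □□p is T. ✗
d: □□p is T. ✗
— 0 worlds.

3 and 0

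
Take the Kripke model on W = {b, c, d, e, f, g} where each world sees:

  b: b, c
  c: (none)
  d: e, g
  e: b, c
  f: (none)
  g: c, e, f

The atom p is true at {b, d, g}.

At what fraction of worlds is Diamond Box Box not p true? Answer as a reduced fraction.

1/2

b: successors {b, c}; Box Box not p there: b:F, c:T. ✓
c: no successors, so Diamond Box Box not p fails. ✗
d: successors {e, g}; Box Box not p there: e:F, g:F. ✗
e: successors {b, c}; Box Box not p there: b:F, c:T. ✓
f: no successors, so Diamond Box Box not p fails. ✗
g: successors {c, e, f}; Box Box not p there: c:T, e:F, f:T. ✓
That's 3 of 6 worlds, so 3/6 = 1/2.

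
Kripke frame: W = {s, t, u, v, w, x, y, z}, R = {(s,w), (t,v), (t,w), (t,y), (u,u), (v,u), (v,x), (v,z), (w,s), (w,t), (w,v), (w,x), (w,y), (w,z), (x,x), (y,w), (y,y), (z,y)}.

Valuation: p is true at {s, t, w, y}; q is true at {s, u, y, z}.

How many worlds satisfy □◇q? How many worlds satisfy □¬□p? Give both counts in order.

For □◇q:
s: successors {w}; ◇q there: w:T. ✓
t: successors {v, w, y}; ◇q there: v:T, w:T, y:T. ✓
u: successors {u}; ◇q there: u:T. ✓
v: successors {u, x, z}; ◇q there: u:T, x:F, z:T. ✗
w: successors {s, t, v, x, y, z}; ◇q there: s:F, t:T, v:T, x:F, y:T, z:T. ✗
x: successors {x}; ◇q there: x:F. ✗
y: successors {w, y}; ◇q there: w:T, y:T. ✓
z: successors {y}; ◇q there: y:T. ✓
— 5 worlds.
For □¬□p:
s: successors {w}; ¬□p there: w:T. ✓
t: successors {v, w, y}; ¬□p there: v:T, w:T, y:F. ✗
u: successors {u}; ¬□p there: u:T. ✓
v: successors {u, x, z}; ¬□p there: u:T, x:T, z:F. ✗
w: successors {s, t, v, x, y, z}; ¬□p there: s:F, t:T, v:T, x:T, y:F, z:F. ✗
x: successors {x}; ¬□p there: x:T. ✓
y: successors {w, y}; ¬□p there: w:T, y:F. ✗
z: successors {y}; ¬□p there: y:F. ✗
— 3 worlds.

5 and 3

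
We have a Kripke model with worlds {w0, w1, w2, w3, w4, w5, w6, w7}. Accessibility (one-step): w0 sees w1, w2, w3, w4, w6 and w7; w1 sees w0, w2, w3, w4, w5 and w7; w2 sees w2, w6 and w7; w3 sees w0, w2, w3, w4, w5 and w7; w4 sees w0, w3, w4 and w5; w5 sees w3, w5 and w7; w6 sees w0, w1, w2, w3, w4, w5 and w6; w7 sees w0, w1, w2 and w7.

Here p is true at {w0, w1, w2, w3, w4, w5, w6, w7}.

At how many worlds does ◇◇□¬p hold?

w0: successors {w1, w2, w3, w4, w6, w7}; ◇□¬p there: w1:F, w2:F, w3:F, w4:F, w6:F, w7:F. ✗
w1: successors {w0, w2, w3, w4, w5, w7}; ◇□¬p there: w0:F, w2:F, w3:F, w4:F, w5:F, w7:F. ✗
w2: successors {w2, w6, w7}; ◇□¬p there: w2:F, w6:F, w7:F. ✗
w3: successors {w0, w2, w3, w4, w5, w7}; ◇□¬p there: w0:F, w2:F, w3:F, w4:F, w5:F, w7:F. ✗
w4: successors {w0, w3, w4, w5}; ◇□¬p there: w0:F, w3:F, w4:F, w5:F. ✗
w5: successors {w3, w5, w7}; ◇□¬p there: w3:F, w5:F, w7:F. ✗
w6: successors {w0, w1, w2, w3, w4, w5, w6}; ◇□¬p there: w0:F, w1:F, w2:F, w3:F, w4:F, w5:F, w6:F. ✗
w7: successors {w0, w1, w2, w7}; ◇□¬p there: w0:F, w1:F, w2:F, w7:F. ✗
Satisfying worlds: ∅.

0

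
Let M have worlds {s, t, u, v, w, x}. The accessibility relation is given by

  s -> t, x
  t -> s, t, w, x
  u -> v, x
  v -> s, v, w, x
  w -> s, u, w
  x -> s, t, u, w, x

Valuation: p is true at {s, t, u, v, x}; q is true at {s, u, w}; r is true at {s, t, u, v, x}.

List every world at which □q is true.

{w}

s: successors {t, x}; q there: t:F, x:F. ✗
t: successors {s, t, w, x}; q there: s:T, t:F, w:T, x:F. ✗
u: successors {v, x}; q there: v:F, x:F. ✗
v: successors {s, v, w, x}; q there: s:T, v:F, w:T, x:F. ✗
w: successors {s, u, w}; q there: s:T, u:T, w:T. ✓
x: successors {s, t, u, w, x}; q there: s:T, t:F, u:T, w:T, x:F. ✗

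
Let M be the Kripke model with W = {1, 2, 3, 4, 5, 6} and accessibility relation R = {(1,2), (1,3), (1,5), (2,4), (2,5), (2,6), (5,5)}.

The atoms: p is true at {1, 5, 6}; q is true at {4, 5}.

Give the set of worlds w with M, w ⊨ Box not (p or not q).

1: successors {2, 3, 5}; not (p or not q) there: 2:F, 3:F, 5:F. ✗
2: successors {4, 5, 6}; not (p or not q) there: 4:T, 5:F, 6:F. ✗
3: no successors, so Box not (p or not q) holds vacuously. ✓
4: no successors, so Box not (p or not q) holds vacuously. ✓
5: successors {5}; not (p or not q) there: 5:F. ✗
6: no successors, so Box not (p or not q) holds vacuously. ✓

{3, 4, 6}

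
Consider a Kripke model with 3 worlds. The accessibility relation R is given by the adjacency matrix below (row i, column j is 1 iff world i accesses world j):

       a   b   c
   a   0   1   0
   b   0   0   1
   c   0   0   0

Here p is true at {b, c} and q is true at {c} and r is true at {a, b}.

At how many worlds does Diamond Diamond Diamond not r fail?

3

a: successors {b}; Diamond Diamond not r there: b:F. ✗
b: successors {c}; Diamond Diamond not r there: c:F. ✗
c: no successors, so Diamond Diamond Diamond not r fails. ✗
Satisfying worlds: ∅.
So Diamond Diamond Diamond not r fails at the other 3 worlds.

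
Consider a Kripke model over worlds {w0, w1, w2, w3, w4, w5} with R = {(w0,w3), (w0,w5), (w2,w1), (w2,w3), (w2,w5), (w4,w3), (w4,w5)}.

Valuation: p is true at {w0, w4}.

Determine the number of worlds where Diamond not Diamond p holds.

3

w0: successors {w3, w5}; not Diamond p there: w3:T, w5:T. ✓
w1: no successors, so Diamond not Diamond p fails. ✗
w2: successors {w1, w3, w5}; not Diamond p there: w1:T, w3:T, w5:T. ✓
w3: no successors, so Diamond not Diamond p fails. ✗
w4: successors {w3, w5}; not Diamond p there: w3:T, w5:T. ✓
w5: no successors, so Diamond not Diamond p fails. ✗
Satisfying worlds: {w0, w2, w4}.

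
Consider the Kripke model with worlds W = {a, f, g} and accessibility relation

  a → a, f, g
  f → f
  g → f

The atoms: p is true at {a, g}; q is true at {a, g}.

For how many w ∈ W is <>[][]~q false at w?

a: successors {a, f, g}; [][]~q there: a:F, f:T, g:T. ✓
f: successors {f}; [][]~q there: f:T. ✓
g: successors {f}; [][]~q there: f:T. ✓
Satisfying worlds: {a, f, g}.
So <>[][]~q fails at the other 0 worlds.

0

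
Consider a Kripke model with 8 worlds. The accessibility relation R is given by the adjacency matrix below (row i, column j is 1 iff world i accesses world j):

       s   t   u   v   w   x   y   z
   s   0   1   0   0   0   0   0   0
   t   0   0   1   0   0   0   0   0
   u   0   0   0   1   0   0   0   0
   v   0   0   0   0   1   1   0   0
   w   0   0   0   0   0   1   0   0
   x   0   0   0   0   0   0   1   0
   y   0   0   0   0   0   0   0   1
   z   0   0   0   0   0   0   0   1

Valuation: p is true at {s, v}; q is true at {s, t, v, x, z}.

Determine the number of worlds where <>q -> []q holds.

s: <>q is T, []q is T. ✓
t: <>q is F, []q is F. ✓
u: <>q is T, []q is T. ✓
v: <>q is T, []q is F. ✗
w: <>q is T, []q is T. ✓
x: <>q is F, []q is F. ✓
y: <>q is T, []q is T. ✓
z: <>q is T, []q is T. ✓
Satisfying worlds: {s, t, u, w, x, y, z}.

7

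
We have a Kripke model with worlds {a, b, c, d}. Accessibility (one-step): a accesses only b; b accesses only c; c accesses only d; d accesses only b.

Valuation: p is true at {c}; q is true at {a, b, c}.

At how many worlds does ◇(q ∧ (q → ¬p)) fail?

a: successors {b}; q ∧ (q → ¬p) there: b:T. ✓
b: successors {c}; q ∧ (q → ¬p) there: c:F. ✗
c: successors {d}; q ∧ (q → ¬p) there: d:F. ✗
d: successors {b}; q ∧ (q → ¬p) there: b:T. ✓
Satisfying worlds: {a, d}.
So ◇(q ∧ (q → ¬p)) fails at the other 2 worlds.

2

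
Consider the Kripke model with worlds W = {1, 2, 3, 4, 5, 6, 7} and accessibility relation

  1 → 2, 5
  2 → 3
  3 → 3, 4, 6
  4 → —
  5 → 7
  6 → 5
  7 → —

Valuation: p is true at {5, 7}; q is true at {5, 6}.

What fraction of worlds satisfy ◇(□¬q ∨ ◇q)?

1: successors {2, 5}; □¬q ∨ ◇q there: 2:T, 5:T. ✓
2: successors {3}; □¬q ∨ ◇q there: 3:T. ✓
3: successors {3, 4, 6}; □¬q ∨ ◇q there: 3:T, 4:T, 6:T. ✓
4: no successors, so ◇(□¬q ∨ ◇q) fails. ✗
5: successors {7}; □¬q ∨ ◇q there: 7:T. ✓
6: successors {5}; □¬q ∨ ◇q there: 5:T. ✓
7: no successors, so ◇(□¬q ∨ ◇q) fails. ✗
That's 5 of 7 worlds, so 5/7.

5/7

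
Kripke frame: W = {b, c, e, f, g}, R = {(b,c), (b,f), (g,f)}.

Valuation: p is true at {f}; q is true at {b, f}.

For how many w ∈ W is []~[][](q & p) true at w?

b: successors {c, f}; ~[][](q & p) there: c:F, f:F. ✗
c: no successors, so []~[][](q & p) holds vacuously. ✓
e: no successors, so []~[][](q & p) holds vacuously. ✓
f: no successors, so []~[][](q & p) holds vacuously. ✓
g: successors {f}; ~[][](q & p) there: f:F. ✗
Satisfying worlds: {c, e, f}.

3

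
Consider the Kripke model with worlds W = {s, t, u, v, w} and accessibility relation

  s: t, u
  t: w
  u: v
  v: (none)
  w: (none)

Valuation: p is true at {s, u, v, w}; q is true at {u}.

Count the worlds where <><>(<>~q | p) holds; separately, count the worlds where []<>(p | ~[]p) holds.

For <><>(<>~q | p):
s: successors {t, u}; <>(<>~q | p) there: t:T, u:T. ✓
t: successors {w}; <>(<>~q | p) there: w:F. ✗
u: successors {v}; <>(<>~q | p) there: v:F. ✗
v: no successors, so <><>(<>~q | p) fails. ✗
w: no successors, so <><>(<>~q | p) fails. ✗
— 1 world.
For []<>(p | ~[]p):
s: successors {t, u}; <>(p | ~[]p) there: t:T, u:T. ✓
t: successors {w}; <>(p | ~[]p) there: w:F. ✗
u: successors {v}; <>(p | ~[]p) there: v:F. ✗
v: no successors, so []<>(p | ~[]p) holds vacuously. ✓
w: no successors, so []<>(p | ~[]p) holds vacuously. ✓
— 3 worlds.

1 and 3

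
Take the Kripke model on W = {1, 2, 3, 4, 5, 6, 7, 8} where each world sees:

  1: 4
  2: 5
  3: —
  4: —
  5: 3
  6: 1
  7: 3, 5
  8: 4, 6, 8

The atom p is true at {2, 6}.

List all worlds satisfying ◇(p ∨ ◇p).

{8}

1: successors {4}; p ∨ ◇p there: 4:F. ✗
2: successors {5}; p ∨ ◇p there: 5:F. ✗
3: no successors, so ◇(p ∨ ◇p) fails. ✗
4: no successors, so ◇(p ∨ ◇p) fails. ✗
5: successors {3}; p ∨ ◇p there: 3:F. ✗
6: successors {1}; p ∨ ◇p there: 1:F. ✗
7: successors {3, 5}; p ∨ ◇p there: 3:F, 5:F. ✗
8: successors {4, 6, 8}; p ∨ ◇p there: 4:F, 6:T, 8:T. ✓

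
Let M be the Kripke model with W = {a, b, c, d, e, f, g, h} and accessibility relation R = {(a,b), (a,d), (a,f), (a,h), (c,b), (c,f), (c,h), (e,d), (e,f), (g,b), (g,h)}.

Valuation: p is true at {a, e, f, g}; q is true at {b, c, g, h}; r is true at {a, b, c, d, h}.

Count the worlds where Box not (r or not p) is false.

a: successors {b, d, f, h}; not (r or not p) there: b:F, d:F, f:T, h:F. ✗
b: no successors, so Box not (r or not p) holds vacuously. ✓
c: successors {b, f, h}; not (r or not p) there: b:F, f:T, h:F. ✗
d: no successors, so Box not (r or not p) holds vacuously. ✓
e: successors {d, f}; not (r or not p) there: d:F, f:T. ✗
f: no successors, so Box not (r or not p) holds vacuously. ✓
g: successors {b, h}; not (r or not p) there: b:F, h:F. ✗
h: no successors, so Box not (r or not p) holds vacuously. ✓
Satisfying worlds: {b, d, f, h}.
So Box not (r or not p) fails at the other 4 worlds.

4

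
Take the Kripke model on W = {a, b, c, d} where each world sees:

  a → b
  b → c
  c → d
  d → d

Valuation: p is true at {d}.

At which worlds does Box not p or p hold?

a: Box not p is T, p is F. ✓
b: Box not p is T, p is F. ✓
c: Box not p is F, p is F. ✗
d: Box not p is F, p is T. ✓

{a, b, d}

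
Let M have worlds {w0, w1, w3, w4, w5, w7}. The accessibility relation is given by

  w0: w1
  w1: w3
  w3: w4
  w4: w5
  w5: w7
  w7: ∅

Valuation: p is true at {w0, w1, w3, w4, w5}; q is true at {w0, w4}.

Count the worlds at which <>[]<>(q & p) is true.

2

w0: successors {w1}; []<>(q & p) there: w1:T. ✓
w1: successors {w3}; []<>(q & p) there: w3:F. ✗
w3: successors {w4}; []<>(q & p) there: w4:F. ✗
w4: successors {w5}; []<>(q & p) there: w5:F. ✗
w5: successors {w7}; []<>(q & p) there: w7:T. ✓
w7: no successors, so <>[]<>(q & p) fails. ✗
Satisfying worlds: {w0, w5}.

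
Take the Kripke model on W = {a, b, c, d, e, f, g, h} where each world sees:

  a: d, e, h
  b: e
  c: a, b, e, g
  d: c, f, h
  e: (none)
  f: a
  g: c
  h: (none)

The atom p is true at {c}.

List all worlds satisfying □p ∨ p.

a: □p is F, p is F. ✗
b: □p is F, p is F. ✗
c: □p is F, p is T. ✓
d: □p is F, p is F. ✗
e: □p is T, p is F. ✓
f: □p is F, p is F. ✗
g: □p is T, p is F. ✓
h: □p is T, p is F. ✓

{c, e, g, h}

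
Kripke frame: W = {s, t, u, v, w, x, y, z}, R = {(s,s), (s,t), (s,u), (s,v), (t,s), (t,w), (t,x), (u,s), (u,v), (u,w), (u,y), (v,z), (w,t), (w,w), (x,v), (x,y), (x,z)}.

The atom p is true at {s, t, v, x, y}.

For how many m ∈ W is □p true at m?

s: successors {s, t, u, v}; p there: s:T, t:T, u:F, v:T. ✗
t: successors {s, w, x}; p there: s:T, w:F, x:T. ✗
u: successors {s, v, w, y}; p there: s:T, v:T, w:F, y:T. ✗
v: successors {z}; p there: z:F. ✗
w: successors {t, w}; p there: t:T, w:F. ✗
x: successors {v, y, z}; p there: v:T, y:T, z:F. ✗
y: no successors, so □p holds vacuously. ✓
z: no successors, so □p holds vacuously. ✓
Satisfying worlds: {y, z}.

2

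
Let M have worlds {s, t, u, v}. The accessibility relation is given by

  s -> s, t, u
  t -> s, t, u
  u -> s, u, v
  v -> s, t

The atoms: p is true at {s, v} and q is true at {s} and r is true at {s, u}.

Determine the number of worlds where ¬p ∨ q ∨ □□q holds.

s: ¬p ∨ q is T, □□q is F. ✓
t: ¬p ∨ q is T, □□q is F. ✓
u: ¬p ∨ q is T, □□q is F. ✓
v: ¬p ∨ q is F, □□q is F. ✗
Satisfying worlds: {s, t, u}.

3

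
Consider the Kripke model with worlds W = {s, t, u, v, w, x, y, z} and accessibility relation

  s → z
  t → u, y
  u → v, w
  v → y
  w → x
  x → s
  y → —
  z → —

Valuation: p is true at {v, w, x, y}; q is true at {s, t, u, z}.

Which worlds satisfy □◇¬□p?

s: successors {z}; ◇¬□p there: z:F. ✗
t: successors {u, y}; ◇¬□p there: u:F, y:F. ✗
u: successors {v, w}; ◇¬□p there: v:F, w:T. ✗
v: successors {y}; ◇¬□p there: y:F. ✗
w: successors {x}; ◇¬□p there: x:T. ✓
x: successors {s}; ◇¬□p there: s:F. ✗
y: no successors, so □◇¬□p holds vacuously. ✓
z: no successors, so □◇¬□p holds vacuously. ✓

{w, y, z}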